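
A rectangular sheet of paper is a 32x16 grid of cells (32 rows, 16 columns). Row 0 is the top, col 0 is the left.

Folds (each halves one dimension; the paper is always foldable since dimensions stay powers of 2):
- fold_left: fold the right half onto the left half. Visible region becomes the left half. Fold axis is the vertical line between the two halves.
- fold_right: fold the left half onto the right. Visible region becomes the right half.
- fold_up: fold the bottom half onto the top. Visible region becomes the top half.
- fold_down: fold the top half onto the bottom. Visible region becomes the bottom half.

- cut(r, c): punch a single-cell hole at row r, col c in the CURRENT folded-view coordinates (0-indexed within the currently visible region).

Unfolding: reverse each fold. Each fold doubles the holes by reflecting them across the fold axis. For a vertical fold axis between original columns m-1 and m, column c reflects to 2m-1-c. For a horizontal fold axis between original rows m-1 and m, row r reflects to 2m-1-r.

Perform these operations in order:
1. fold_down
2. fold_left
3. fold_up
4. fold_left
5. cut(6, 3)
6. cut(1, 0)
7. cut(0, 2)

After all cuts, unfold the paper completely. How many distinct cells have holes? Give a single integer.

Answer: 48

Derivation:
Op 1 fold_down: fold axis h@16; visible region now rows[16,32) x cols[0,16) = 16x16
Op 2 fold_left: fold axis v@8; visible region now rows[16,32) x cols[0,8) = 16x8
Op 3 fold_up: fold axis h@24; visible region now rows[16,24) x cols[0,8) = 8x8
Op 4 fold_left: fold axis v@4; visible region now rows[16,24) x cols[0,4) = 8x4
Op 5 cut(6, 3): punch at orig (22,3); cuts so far [(22, 3)]; region rows[16,24) x cols[0,4) = 8x4
Op 6 cut(1, 0): punch at orig (17,0); cuts so far [(17, 0), (22, 3)]; region rows[16,24) x cols[0,4) = 8x4
Op 7 cut(0, 2): punch at orig (16,2); cuts so far [(16, 2), (17, 0), (22, 3)]; region rows[16,24) x cols[0,4) = 8x4
Unfold 1 (reflect across v@4): 6 holes -> [(16, 2), (16, 5), (17, 0), (17, 7), (22, 3), (22, 4)]
Unfold 2 (reflect across h@24): 12 holes -> [(16, 2), (16, 5), (17, 0), (17, 7), (22, 3), (22, 4), (25, 3), (25, 4), (30, 0), (30, 7), (31, 2), (31, 5)]
Unfold 3 (reflect across v@8): 24 holes -> [(16, 2), (16, 5), (16, 10), (16, 13), (17, 0), (17, 7), (17, 8), (17, 15), (22, 3), (22, 4), (22, 11), (22, 12), (25, 3), (25, 4), (25, 11), (25, 12), (30, 0), (30, 7), (30, 8), (30, 15), (31, 2), (31, 5), (31, 10), (31, 13)]
Unfold 4 (reflect across h@16): 48 holes -> [(0, 2), (0, 5), (0, 10), (0, 13), (1, 0), (1, 7), (1, 8), (1, 15), (6, 3), (6, 4), (6, 11), (6, 12), (9, 3), (9, 4), (9, 11), (9, 12), (14, 0), (14, 7), (14, 8), (14, 15), (15, 2), (15, 5), (15, 10), (15, 13), (16, 2), (16, 5), (16, 10), (16, 13), (17, 0), (17, 7), (17, 8), (17, 15), (22, 3), (22, 4), (22, 11), (22, 12), (25, 3), (25, 4), (25, 11), (25, 12), (30, 0), (30, 7), (30, 8), (30, 15), (31, 2), (31, 5), (31, 10), (31, 13)]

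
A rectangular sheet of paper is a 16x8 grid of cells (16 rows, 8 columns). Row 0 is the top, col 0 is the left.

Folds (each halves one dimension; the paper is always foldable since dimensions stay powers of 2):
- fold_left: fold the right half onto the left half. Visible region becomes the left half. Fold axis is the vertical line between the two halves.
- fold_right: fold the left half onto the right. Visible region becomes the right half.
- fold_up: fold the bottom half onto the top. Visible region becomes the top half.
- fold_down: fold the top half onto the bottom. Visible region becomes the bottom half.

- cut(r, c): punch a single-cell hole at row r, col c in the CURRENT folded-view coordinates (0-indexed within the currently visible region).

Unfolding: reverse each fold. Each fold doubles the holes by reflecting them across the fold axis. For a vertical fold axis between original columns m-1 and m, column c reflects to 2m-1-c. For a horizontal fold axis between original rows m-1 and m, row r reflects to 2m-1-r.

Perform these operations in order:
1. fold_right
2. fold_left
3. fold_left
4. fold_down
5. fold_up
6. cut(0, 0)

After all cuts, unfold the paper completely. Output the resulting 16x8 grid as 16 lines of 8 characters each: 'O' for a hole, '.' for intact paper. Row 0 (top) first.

Answer: OOOOOOOO
........
........
........
........
........
........
OOOOOOOO
OOOOOOOO
........
........
........
........
........
........
OOOOOOOO

Derivation:
Op 1 fold_right: fold axis v@4; visible region now rows[0,16) x cols[4,8) = 16x4
Op 2 fold_left: fold axis v@6; visible region now rows[0,16) x cols[4,6) = 16x2
Op 3 fold_left: fold axis v@5; visible region now rows[0,16) x cols[4,5) = 16x1
Op 4 fold_down: fold axis h@8; visible region now rows[8,16) x cols[4,5) = 8x1
Op 5 fold_up: fold axis h@12; visible region now rows[8,12) x cols[4,5) = 4x1
Op 6 cut(0, 0): punch at orig (8,4); cuts so far [(8, 4)]; region rows[8,12) x cols[4,5) = 4x1
Unfold 1 (reflect across h@12): 2 holes -> [(8, 4), (15, 4)]
Unfold 2 (reflect across h@8): 4 holes -> [(0, 4), (7, 4), (8, 4), (15, 4)]
Unfold 3 (reflect across v@5): 8 holes -> [(0, 4), (0, 5), (7, 4), (7, 5), (8, 4), (8, 5), (15, 4), (15, 5)]
Unfold 4 (reflect across v@6): 16 holes -> [(0, 4), (0, 5), (0, 6), (0, 7), (7, 4), (7, 5), (7, 6), (7, 7), (8, 4), (8, 5), (8, 6), (8, 7), (15, 4), (15, 5), (15, 6), (15, 7)]
Unfold 5 (reflect across v@4): 32 holes -> [(0, 0), (0, 1), (0, 2), (0, 3), (0, 4), (0, 5), (0, 6), (0, 7), (7, 0), (7, 1), (7, 2), (7, 3), (7, 4), (7, 5), (7, 6), (7, 7), (8, 0), (8, 1), (8, 2), (8, 3), (8, 4), (8, 5), (8, 6), (8, 7), (15, 0), (15, 1), (15, 2), (15, 3), (15, 4), (15, 5), (15, 6), (15, 7)]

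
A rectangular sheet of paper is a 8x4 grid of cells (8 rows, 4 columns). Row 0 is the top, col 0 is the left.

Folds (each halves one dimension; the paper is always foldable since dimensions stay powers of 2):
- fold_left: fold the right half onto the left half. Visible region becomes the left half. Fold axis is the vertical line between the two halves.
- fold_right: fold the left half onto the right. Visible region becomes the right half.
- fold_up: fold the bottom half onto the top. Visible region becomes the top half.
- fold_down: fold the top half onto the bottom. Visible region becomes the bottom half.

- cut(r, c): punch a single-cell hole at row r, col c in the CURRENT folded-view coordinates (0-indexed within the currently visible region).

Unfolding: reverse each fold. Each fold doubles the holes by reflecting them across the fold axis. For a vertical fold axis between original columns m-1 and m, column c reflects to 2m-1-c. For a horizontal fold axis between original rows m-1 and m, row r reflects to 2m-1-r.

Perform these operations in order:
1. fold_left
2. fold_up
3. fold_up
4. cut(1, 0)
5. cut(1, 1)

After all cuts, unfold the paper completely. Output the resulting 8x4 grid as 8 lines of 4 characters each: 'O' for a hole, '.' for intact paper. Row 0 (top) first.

Op 1 fold_left: fold axis v@2; visible region now rows[0,8) x cols[0,2) = 8x2
Op 2 fold_up: fold axis h@4; visible region now rows[0,4) x cols[0,2) = 4x2
Op 3 fold_up: fold axis h@2; visible region now rows[0,2) x cols[0,2) = 2x2
Op 4 cut(1, 0): punch at orig (1,0); cuts so far [(1, 0)]; region rows[0,2) x cols[0,2) = 2x2
Op 5 cut(1, 1): punch at orig (1,1); cuts so far [(1, 0), (1, 1)]; region rows[0,2) x cols[0,2) = 2x2
Unfold 1 (reflect across h@2): 4 holes -> [(1, 0), (1, 1), (2, 0), (2, 1)]
Unfold 2 (reflect across h@4): 8 holes -> [(1, 0), (1, 1), (2, 0), (2, 1), (5, 0), (5, 1), (6, 0), (6, 1)]
Unfold 3 (reflect across v@2): 16 holes -> [(1, 0), (1, 1), (1, 2), (1, 3), (2, 0), (2, 1), (2, 2), (2, 3), (5, 0), (5, 1), (5, 2), (5, 3), (6, 0), (6, 1), (6, 2), (6, 3)]

Answer: ....
OOOO
OOOO
....
....
OOOO
OOOO
....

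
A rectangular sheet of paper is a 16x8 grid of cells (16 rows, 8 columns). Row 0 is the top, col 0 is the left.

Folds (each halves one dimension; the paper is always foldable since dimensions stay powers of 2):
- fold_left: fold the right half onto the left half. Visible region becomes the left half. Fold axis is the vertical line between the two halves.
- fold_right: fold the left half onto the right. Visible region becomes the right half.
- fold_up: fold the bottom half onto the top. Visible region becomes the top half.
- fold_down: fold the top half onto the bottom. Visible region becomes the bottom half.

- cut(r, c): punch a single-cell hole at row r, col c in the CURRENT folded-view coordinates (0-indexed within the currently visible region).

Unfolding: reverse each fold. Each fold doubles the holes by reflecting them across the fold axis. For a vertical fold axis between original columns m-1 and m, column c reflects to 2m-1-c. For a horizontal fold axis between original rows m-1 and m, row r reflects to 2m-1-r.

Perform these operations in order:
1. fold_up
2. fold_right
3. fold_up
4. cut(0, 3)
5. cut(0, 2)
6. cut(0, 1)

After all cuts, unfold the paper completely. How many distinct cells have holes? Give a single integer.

Answer: 24

Derivation:
Op 1 fold_up: fold axis h@8; visible region now rows[0,8) x cols[0,8) = 8x8
Op 2 fold_right: fold axis v@4; visible region now rows[0,8) x cols[4,8) = 8x4
Op 3 fold_up: fold axis h@4; visible region now rows[0,4) x cols[4,8) = 4x4
Op 4 cut(0, 3): punch at orig (0,7); cuts so far [(0, 7)]; region rows[0,4) x cols[4,8) = 4x4
Op 5 cut(0, 2): punch at orig (0,6); cuts so far [(0, 6), (0, 7)]; region rows[0,4) x cols[4,8) = 4x4
Op 6 cut(0, 1): punch at orig (0,5); cuts so far [(0, 5), (0, 6), (0, 7)]; region rows[0,4) x cols[4,8) = 4x4
Unfold 1 (reflect across h@4): 6 holes -> [(0, 5), (0, 6), (0, 7), (7, 5), (7, 6), (7, 7)]
Unfold 2 (reflect across v@4): 12 holes -> [(0, 0), (0, 1), (0, 2), (0, 5), (0, 6), (0, 7), (7, 0), (7, 1), (7, 2), (7, 5), (7, 6), (7, 7)]
Unfold 3 (reflect across h@8): 24 holes -> [(0, 0), (0, 1), (0, 2), (0, 5), (0, 6), (0, 7), (7, 0), (7, 1), (7, 2), (7, 5), (7, 6), (7, 7), (8, 0), (8, 1), (8, 2), (8, 5), (8, 6), (8, 7), (15, 0), (15, 1), (15, 2), (15, 5), (15, 6), (15, 7)]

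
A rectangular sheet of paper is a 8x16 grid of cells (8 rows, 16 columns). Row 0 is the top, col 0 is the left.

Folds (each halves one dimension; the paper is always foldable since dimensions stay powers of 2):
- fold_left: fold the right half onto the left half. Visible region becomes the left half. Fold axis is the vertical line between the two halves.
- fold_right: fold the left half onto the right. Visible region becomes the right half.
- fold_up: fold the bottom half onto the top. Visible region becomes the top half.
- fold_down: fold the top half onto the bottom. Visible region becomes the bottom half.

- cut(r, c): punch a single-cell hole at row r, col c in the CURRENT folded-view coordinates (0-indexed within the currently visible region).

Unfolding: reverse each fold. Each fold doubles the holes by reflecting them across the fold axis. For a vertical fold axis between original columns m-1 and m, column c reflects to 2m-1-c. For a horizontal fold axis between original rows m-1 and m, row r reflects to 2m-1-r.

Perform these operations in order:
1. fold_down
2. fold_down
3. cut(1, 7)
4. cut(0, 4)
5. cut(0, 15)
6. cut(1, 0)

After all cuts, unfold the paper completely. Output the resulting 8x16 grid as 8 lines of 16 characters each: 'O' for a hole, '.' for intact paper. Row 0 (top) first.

Answer: O......O........
....O..........O
....O..........O
O......O........
O......O........
....O..........O
....O..........O
O......O........

Derivation:
Op 1 fold_down: fold axis h@4; visible region now rows[4,8) x cols[0,16) = 4x16
Op 2 fold_down: fold axis h@6; visible region now rows[6,8) x cols[0,16) = 2x16
Op 3 cut(1, 7): punch at orig (7,7); cuts so far [(7, 7)]; region rows[6,8) x cols[0,16) = 2x16
Op 4 cut(0, 4): punch at orig (6,4); cuts so far [(6, 4), (7, 7)]; region rows[6,8) x cols[0,16) = 2x16
Op 5 cut(0, 15): punch at orig (6,15); cuts so far [(6, 4), (6, 15), (7, 7)]; region rows[6,8) x cols[0,16) = 2x16
Op 6 cut(1, 0): punch at orig (7,0); cuts so far [(6, 4), (6, 15), (7, 0), (7, 7)]; region rows[6,8) x cols[0,16) = 2x16
Unfold 1 (reflect across h@6): 8 holes -> [(4, 0), (4, 7), (5, 4), (5, 15), (6, 4), (6, 15), (7, 0), (7, 7)]
Unfold 2 (reflect across h@4): 16 holes -> [(0, 0), (0, 7), (1, 4), (1, 15), (2, 4), (2, 15), (3, 0), (3, 7), (4, 0), (4, 7), (5, 4), (5, 15), (6, 4), (6, 15), (7, 0), (7, 7)]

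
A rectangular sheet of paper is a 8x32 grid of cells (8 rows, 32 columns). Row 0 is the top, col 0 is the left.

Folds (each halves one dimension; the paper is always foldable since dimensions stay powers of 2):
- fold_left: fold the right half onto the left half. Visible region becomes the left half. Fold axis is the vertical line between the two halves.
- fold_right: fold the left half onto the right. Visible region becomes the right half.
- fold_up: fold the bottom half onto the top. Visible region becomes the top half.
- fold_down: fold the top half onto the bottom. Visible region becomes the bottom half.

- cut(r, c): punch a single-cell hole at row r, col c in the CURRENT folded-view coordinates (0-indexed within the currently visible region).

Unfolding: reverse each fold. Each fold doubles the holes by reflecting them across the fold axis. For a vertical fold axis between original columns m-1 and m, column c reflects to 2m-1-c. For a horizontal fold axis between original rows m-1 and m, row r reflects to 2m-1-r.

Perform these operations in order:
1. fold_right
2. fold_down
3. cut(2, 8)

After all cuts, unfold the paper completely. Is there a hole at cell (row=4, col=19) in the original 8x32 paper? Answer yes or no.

Answer: no

Derivation:
Op 1 fold_right: fold axis v@16; visible region now rows[0,8) x cols[16,32) = 8x16
Op 2 fold_down: fold axis h@4; visible region now rows[4,8) x cols[16,32) = 4x16
Op 3 cut(2, 8): punch at orig (6,24); cuts so far [(6, 24)]; region rows[4,8) x cols[16,32) = 4x16
Unfold 1 (reflect across h@4): 2 holes -> [(1, 24), (6, 24)]
Unfold 2 (reflect across v@16): 4 holes -> [(1, 7), (1, 24), (6, 7), (6, 24)]
Holes: [(1, 7), (1, 24), (6, 7), (6, 24)]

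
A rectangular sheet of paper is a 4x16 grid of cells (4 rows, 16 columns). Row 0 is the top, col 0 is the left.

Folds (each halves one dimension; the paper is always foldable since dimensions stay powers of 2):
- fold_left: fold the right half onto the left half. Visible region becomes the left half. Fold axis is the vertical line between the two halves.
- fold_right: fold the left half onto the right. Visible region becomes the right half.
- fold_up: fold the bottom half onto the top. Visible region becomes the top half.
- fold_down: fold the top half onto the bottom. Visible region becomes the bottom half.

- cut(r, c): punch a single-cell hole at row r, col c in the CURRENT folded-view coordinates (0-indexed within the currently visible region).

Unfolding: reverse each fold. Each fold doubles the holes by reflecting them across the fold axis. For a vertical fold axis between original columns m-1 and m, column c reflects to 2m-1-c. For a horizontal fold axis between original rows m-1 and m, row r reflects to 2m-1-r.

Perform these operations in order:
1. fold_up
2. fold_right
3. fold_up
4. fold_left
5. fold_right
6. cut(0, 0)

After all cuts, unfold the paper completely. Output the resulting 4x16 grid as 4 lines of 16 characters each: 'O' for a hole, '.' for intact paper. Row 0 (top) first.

Op 1 fold_up: fold axis h@2; visible region now rows[0,2) x cols[0,16) = 2x16
Op 2 fold_right: fold axis v@8; visible region now rows[0,2) x cols[8,16) = 2x8
Op 3 fold_up: fold axis h@1; visible region now rows[0,1) x cols[8,16) = 1x8
Op 4 fold_left: fold axis v@12; visible region now rows[0,1) x cols[8,12) = 1x4
Op 5 fold_right: fold axis v@10; visible region now rows[0,1) x cols[10,12) = 1x2
Op 6 cut(0, 0): punch at orig (0,10); cuts so far [(0, 10)]; region rows[0,1) x cols[10,12) = 1x2
Unfold 1 (reflect across v@10): 2 holes -> [(0, 9), (0, 10)]
Unfold 2 (reflect across v@12): 4 holes -> [(0, 9), (0, 10), (0, 13), (0, 14)]
Unfold 3 (reflect across h@1): 8 holes -> [(0, 9), (0, 10), (0, 13), (0, 14), (1, 9), (1, 10), (1, 13), (1, 14)]
Unfold 4 (reflect across v@8): 16 holes -> [(0, 1), (0, 2), (0, 5), (0, 6), (0, 9), (0, 10), (0, 13), (0, 14), (1, 1), (1, 2), (1, 5), (1, 6), (1, 9), (1, 10), (1, 13), (1, 14)]
Unfold 5 (reflect across h@2): 32 holes -> [(0, 1), (0, 2), (0, 5), (0, 6), (0, 9), (0, 10), (0, 13), (0, 14), (1, 1), (1, 2), (1, 5), (1, 6), (1, 9), (1, 10), (1, 13), (1, 14), (2, 1), (2, 2), (2, 5), (2, 6), (2, 9), (2, 10), (2, 13), (2, 14), (3, 1), (3, 2), (3, 5), (3, 6), (3, 9), (3, 10), (3, 13), (3, 14)]

Answer: .OO..OO..OO..OO.
.OO..OO..OO..OO.
.OO..OO..OO..OO.
.OO..OO..OO..OO.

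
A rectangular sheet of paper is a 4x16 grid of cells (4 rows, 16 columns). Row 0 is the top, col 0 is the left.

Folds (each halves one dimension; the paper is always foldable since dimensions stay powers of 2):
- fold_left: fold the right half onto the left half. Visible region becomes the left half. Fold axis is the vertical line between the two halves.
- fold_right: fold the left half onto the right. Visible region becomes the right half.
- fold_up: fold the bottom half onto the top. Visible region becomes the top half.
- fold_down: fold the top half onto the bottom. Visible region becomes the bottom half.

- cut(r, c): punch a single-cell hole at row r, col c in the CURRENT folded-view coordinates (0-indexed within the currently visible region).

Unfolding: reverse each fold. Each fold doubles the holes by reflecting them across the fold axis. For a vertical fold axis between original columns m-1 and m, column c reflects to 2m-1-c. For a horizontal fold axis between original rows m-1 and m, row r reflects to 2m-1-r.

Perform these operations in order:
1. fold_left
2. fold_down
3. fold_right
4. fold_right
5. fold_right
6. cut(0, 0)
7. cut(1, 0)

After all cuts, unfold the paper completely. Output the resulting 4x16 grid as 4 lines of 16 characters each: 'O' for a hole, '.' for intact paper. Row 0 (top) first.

Op 1 fold_left: fold axis v@8; visible region now rows[0,4) x cols[0,8) = 4x8
Op 2 fold_down: fold axis h@2; visible region now rows[2,4) x cols[0,8) = 2x8
Op 3 fold_right: fold axis v@4; visible region now rows[2,4) x cols[4,8) = 2x4
Op 4 fold_right: fold axis v@6; visible region now rows[2,4) x cols[6,8) = 2x2
Op 5 fold_right: fold axis v@7; visible region now rows[2,4) x cols[7,8) = 2x1
Op 6 cut(0, 0): punch at orig (2,7); cuts so far [(2, 7)]; region rows[2,4) x cols[7,8) = 2x1
Op 7 cut(1, 0): punch at orig (3,7); cuts so far [(2, 7), (3, 7)]; region rows[2,4) x cols[7,8) = 2x1
Unfold 1 (reflect across v@7): 4 holes -> [(2, 6), (2, 7), (3, 6), (3, 7)]
Unfold 2 (reflect across v@6): 8 holes -> [(2, 4), (2, 5), (2, 6), (2, 7), (3, 4), (3, 5), (3, 6), (3, 7)]
Unfold 3 (reflect across v@4): 16 holes -> [(2, 0), (2, 1), (2, 2), (2, 3), (2, 4), (2, 5), (2, 6), (2, 7), (3, 0), (3, 1), (3, 2), (3, 3), (3, 4), (3, 5), (3, 6), (3, 7)]
Unfold 4 (reflect across h@2): 32 holes -> [(0, 0), (0, 1), (0, 2), (0, 3), (0, 4), (0, 5), (0, 6), (0, 7), (1, 0), (1, 1), (1, 2), (1, 3), (1, 4), (1, 5), (1, 6), (1, 7), (2, 0), (2, 1), (2, 2), (2, 3), (2, 4), (2, 5), (2, 6), (2, 7), (3, 0), (3, 1), (3, 2), (3, 3), (3, 4), (3, 5), (3, 6), (3, 7)]
Unfold 5 (reflect across v@8): 64 holes -> [(0, 0), (0, 1), (0, 2), (0, 3), (0, 4), (0, 5), (0, 6), (0, 7), (0, 8), (0, 9), (0, 10), (0, 11), (0, 12), (0, 13), (0, 14), (0, 15), (1, 0), (1, 1), (1, 2), (1, 3), (1, 4), (1, 5), (1, 6), (1, 7), (1, 8), (1, 9), (1, 10), (1, 11), (1, 12), (1, 13), (1, 14), (1, 15), (2, 0), (2, 1), (2, 2), (2, 3), (2, 4), (2, 5), (2, 6), (2, 7), (2, 8), (2, 9), (2, 10), (2, 11), (2, 12), (2, 13), (2, 14), (2, 15), (3, 0), (3, 1), (3, 2), (3, 3), (3, 4), (3, 5), (3, 6), (3, 7), (3, 8), (3, 9), (3, 10), (3, 11), (3, 12), (3, 13), (3, 14), (3, 15)]

Answer: OOOOOOOOOOOOOOOO
OOOOOOOOOOOOOOOO
OOOOOOOOOOOOOOOO
OOOOOOOOOOOOOOOO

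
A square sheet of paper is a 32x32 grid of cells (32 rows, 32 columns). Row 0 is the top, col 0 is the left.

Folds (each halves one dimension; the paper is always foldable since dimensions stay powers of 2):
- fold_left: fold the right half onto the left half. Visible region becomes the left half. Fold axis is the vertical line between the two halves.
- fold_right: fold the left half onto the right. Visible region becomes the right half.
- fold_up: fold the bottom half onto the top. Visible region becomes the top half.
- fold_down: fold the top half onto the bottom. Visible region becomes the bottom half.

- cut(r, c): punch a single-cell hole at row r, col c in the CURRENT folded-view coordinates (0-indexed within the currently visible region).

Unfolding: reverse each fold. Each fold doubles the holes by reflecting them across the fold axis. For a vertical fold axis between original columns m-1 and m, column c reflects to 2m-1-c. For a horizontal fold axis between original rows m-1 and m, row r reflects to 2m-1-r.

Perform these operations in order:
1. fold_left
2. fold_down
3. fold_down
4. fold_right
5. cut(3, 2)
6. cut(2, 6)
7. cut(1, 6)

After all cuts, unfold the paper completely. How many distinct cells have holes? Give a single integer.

Op 1 fold_left: fold axis v@16; visible region now rows[0,32) x cols[0,16) = 32x16
Op 2 fold_down: fold axis h@16; visible region now rows[16,32) x cols[0,16) = 16x16
Op 3 fold_down: fold axis h@24; visible region now rows[24,32) x cols[0,16) = 8x16
Op 4 fold_right: fold axis v@8; visible region now rows[24,32) x cols[8,16) = 8x8
Op 5 cut(3, 2): punch at orig (27,10); cuts so far [(27, 10)]; region rows[24,32) x cols[8,16) = 8x8
Op 6 cut(2, 6): punch at orig (26,14); cuts so far [(26, 14), (27, 10)]; region rows[24,32) x cols[8,16) = 8x8
Op 7 cut(1, 6): punch at orig (25,14); cuts so far [(25, 14), (26, 14), (27, 10)]; region rows[24,32) x cols[8,16) = 8x8
Unfold 1 (reflect across v@8): 6 holes -> [(25, 1), (25, 14), (26, 1), (26, 14), (27, 5), (27, 10)]
Unfold 2 (reflect across h@24): 12 holes -> [(20, 5), (20, 10), (21, 1), (21, 14), (22, 1), (22, 14), (25, 1), (25, 14), (26, 1), (26, 14), (27, 5), (27, 10)]
Unfold 3 (reflect across h@16): 24 holes -> [(4, 5), (4, 10), (5, 1), (5, 14), (6, 1), (6, 14), (9, 1), (9, 14), (10, 1), (10, 14), (11, 5), (11, 10), (20, 5), (20, 10), (21, 1), (21, 14), (22, 1), (22, 14), (25, 1), (25, 14), (26, 1), (26, 14), (27, 5), (27, 10)]
Unfold 4 (reflect across v@16): 48 holes -> [(4, 5), (4, 10), (4, 21), (4, 26), (5, 1), (5, 14), (5, 17), (5, 30), (6, 1), (6, 14), (6, 17), (6, 30), (9, 1), (9, 14), (9, 17), (9, 30), (10, 1), (10, 14), (10, 17), (10, 30), (11, 5), (11, 10), (11, 21), (11, 26), (20, 5), (20, 10), (20, 21), (20, 26), (21, 1), (21, 14), (21, 17), (21, 30), (22, 1), (22, 14), (22, 17), (22, 30), (25, 1), (25, 14), (25, 17), (25, 30), (26, 1), (26, 14), (26, 17), (26, 30), (27, 5), (27, 10), (27, 21), (27, 26)]

Answer: 48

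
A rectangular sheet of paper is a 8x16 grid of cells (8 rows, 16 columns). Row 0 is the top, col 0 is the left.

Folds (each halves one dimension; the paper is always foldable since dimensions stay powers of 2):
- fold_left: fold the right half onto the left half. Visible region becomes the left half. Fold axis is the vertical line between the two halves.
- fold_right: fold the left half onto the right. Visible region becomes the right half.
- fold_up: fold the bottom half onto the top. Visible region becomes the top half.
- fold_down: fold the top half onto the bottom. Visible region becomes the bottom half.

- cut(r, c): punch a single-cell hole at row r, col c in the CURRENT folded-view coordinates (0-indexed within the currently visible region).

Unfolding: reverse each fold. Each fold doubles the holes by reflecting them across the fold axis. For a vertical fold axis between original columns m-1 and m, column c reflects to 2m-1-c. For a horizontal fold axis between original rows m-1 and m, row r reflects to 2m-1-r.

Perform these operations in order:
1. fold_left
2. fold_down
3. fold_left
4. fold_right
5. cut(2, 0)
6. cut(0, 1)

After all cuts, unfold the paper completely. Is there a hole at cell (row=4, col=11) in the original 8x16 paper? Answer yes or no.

Op 1 fold_left: fold axis v@8; visible region now rows[0,8) x cols[0,8) = 8x8
Op 2 fold_down: fold axis h@4; visible region now rows[4,8) x cols[0,8) = 4x8
Op 3 fold_left: fold axis v@4; visible region now rows[4,8) x cols[0,4) = 4x4
Op 4 fold_right: fold axis v@2; visible region now rows[4,8) x cols[2,4) = 4x2
Op 5 cut(2, 0): punch at orig (6,2); cuts so far [(6, 2)]; region rows[4,8) x cols[2,4) = 4x2
Op 6 cut(0, 1): punch at orig (4,3); cuts so far [(4, 3), (6, 2)]; region rows[4,8) x cols[2,4) = 4x2
Unfold 1 (reflect across v@2): 4 holes -> [(4, 0), (4, 3), (6, 1), (6, 2)]
Unfold 2 (reflect across v@4): 8 holes -> [(4, 0), (4, 3), (4, 4), (4, 7), (6, 1), (6, 2), (6, 5), (6, 6)]
Unfold 3 (reflect across h@4): 16 holes -> [(1, 1), (1, 2), (1, 5), (1, 6), (3, 0), (3, 3), (3, 4), (3, 7), (4, 0), (4, 3), (4, 4), (4, 7), (6, 1), (6, 2), (6, 5), (6, 6)]
Unfold 4 (reflect across v@8): 32 holes -> [(1, 1), (1, 2), (1, 5), (1, 6), (1, 9), (1, 10), (1, 13), (1, 14), (3, 0), (3, 3), (3, 4), (3, 7), (3, 8), (3, 11), (3, 12), (3, 15), (4, 0), (4, 3), (4, 4), (4, 7), (4, 8), (4, 11), (4, 12), (4, 15), (6, 1), (6, 2), (6, 5), (6, 6), (6, 9), (6, 10), (6, 13), (6, 14)]
Holes: [(1, 1), (1, 2), (1, 5), (1, 6), (1, 9), (1, 10), (1, 13), (1, 14), (3, 0), (3, 3), (3, 4), (3, 7), (3, 8), (3, 11), (3, 12), (3, 15), (4, 0), (4, 3), (4, 4), (4, 7), (4, 8), (4, 11), (4, 12), (4, 15), (6, 1), (6, 2), (6, 5), (6, 6), (6, 9), (6, 10), (6, 13), (6, 14)]

Answer: yes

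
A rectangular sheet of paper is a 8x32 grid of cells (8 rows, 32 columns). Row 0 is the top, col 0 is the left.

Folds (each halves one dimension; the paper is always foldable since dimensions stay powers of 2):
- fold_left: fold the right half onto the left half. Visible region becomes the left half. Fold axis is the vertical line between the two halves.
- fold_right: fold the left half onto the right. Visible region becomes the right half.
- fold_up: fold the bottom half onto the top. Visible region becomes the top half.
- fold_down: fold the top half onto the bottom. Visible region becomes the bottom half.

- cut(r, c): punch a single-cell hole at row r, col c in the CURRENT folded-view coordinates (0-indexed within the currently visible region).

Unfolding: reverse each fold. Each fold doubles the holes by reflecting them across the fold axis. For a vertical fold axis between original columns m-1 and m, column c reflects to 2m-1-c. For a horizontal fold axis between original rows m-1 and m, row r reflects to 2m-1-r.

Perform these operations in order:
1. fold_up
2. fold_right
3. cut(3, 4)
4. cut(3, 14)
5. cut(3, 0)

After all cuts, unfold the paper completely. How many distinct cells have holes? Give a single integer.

Answer: 12

Derivation:
Op 1 fold_up: fold axis h@4; visible region now rows[0,4) x cols[0,32) = 4x32
Op 2 fold_right: fold axis v@16; visible region now rows[0,4) x cols[16,32) = 4x16
Op 3 cut(3, 4): punch at orig (3,20); cuts so far [(3, 20)]; region rows[0,4) x cols[16,32) = 4x16
Op 4 cut(3, 14): punch at orig (3,30); cuts so far [(3, 20), (3, 30)]; region rows[0,4) x cols[16,32) = 4x16
Op 5 cut(3, 0): punch at orig (3,16); cuts so far [(3, 16), (3, 20), (3, 30)]; region rows[0,4) x cols[16,32) = 4x16
Unfold 1 (reflect across v@16): 6 holes -> [(3, 1), (3, 11), (3, 15), (3, 16), (3, 20), (3, 30)]
Unfold 2 (reflect across h@4): 12 holes -> [(3, 1), (3, 11), (3, 15), (3, 16), (3, 20), (3, 30), (4, 1), (4, 11), (4, 15), (4, 16), (4, 20), (4, 30)]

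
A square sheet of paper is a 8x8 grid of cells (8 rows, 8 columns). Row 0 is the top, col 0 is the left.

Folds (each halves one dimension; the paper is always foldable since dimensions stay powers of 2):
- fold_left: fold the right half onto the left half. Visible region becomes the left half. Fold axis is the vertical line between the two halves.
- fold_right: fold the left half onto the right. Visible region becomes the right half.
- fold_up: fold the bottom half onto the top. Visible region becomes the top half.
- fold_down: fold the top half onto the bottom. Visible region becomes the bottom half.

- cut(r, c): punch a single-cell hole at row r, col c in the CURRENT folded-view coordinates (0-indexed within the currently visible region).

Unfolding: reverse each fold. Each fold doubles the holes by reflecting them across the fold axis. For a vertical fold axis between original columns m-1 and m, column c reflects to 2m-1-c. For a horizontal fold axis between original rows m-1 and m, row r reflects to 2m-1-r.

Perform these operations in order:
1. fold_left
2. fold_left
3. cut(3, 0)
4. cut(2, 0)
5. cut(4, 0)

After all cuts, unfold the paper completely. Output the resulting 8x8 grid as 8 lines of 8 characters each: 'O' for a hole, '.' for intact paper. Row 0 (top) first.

Answer: ........
........
O..OO..O
O..OO..O
O..OO..O
........
........
........

Derivation:
Op 1 fold_left: fold axis v@4; visible region now rows[0,8) x cols[0,4) = 8x4
Op 2 fold_left: fold axis v@2; visible region now rows[0,8) x cols[0,2) = 8x2
Op 3 cut(3, 0): punch at orig (3,0); cuts so far [(3, 0)]; region rows[0,8) x cols[0,2) = 8x2
Op 4 cut(2, 0): punch at orig (2,0); cuts so far [(2, 0), (3, 0)]; region rows[0,8) x cols[0,2) = 8x2
Op 5 cut(4, 0): punch at orig (4,0); cuts so far [(2, 0), (3, 0), (4, 0)]; region rows[0,8) x cols[0,2) = 8x2
Unfold 1 (reflect across v@2): 6 holes -> [(2, 0), (2, 3), (3, 0), (3, 3), (4, 0), (4, 3)]
Unfold 2 (reflect across v@4): 12 holes -> [(2, 0), (2, 3), (2, 4), (2, 7), (3, 0), (3, 3), (3, 4), (3, 7), (4, 0), (4, 3), (4, 4), (4, 7)]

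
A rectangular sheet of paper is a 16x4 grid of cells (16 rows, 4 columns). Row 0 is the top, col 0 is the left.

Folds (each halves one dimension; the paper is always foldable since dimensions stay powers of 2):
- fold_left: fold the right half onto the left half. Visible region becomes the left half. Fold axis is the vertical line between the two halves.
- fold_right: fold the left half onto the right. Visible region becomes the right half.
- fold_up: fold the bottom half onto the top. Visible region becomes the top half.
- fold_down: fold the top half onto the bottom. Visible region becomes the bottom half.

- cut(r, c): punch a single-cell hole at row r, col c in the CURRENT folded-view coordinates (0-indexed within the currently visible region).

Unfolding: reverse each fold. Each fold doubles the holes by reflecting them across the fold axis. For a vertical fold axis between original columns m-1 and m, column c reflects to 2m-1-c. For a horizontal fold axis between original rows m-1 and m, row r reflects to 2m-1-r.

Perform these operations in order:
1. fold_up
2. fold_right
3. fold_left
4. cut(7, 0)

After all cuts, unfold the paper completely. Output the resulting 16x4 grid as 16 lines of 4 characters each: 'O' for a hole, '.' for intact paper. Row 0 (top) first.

Op 1 fold_up: fold axis h@8; visible region now rows[0,8) x cols[0,4) = 8x4
Op 2 fold_right: fold axis v@2; visible region now rows[0,8) x cols[2,4) = 8x2
Op 3 fold_left: fold axis v@3; visible region now rows[0,8) x cols[2,3) = 8x1
Op 4 cut(7, 0): punch at orig (7,2); cuts so far [(7, 2)]; region rows[0,8) x cols[2,3) = 8x1
Unfold 1 (reflect across v@3): 2 holes -> [(7, 2), (7, 3)]
Unfold 2 (reflect across v@2): 4 holes -> [(7, 0), (7, 1), (7, 2), (7, 3)]
Unfold 3 (reflect across h@8): 8 holes -> [(7, 0), (7, 1), (7, 2), (7, 3), (8, 0), (8, 1), (8, 2), (8, 3)]

Answer: ....
....
....
....
....
....
....
OOOO
OOOO
....
....
....
....
....
....
....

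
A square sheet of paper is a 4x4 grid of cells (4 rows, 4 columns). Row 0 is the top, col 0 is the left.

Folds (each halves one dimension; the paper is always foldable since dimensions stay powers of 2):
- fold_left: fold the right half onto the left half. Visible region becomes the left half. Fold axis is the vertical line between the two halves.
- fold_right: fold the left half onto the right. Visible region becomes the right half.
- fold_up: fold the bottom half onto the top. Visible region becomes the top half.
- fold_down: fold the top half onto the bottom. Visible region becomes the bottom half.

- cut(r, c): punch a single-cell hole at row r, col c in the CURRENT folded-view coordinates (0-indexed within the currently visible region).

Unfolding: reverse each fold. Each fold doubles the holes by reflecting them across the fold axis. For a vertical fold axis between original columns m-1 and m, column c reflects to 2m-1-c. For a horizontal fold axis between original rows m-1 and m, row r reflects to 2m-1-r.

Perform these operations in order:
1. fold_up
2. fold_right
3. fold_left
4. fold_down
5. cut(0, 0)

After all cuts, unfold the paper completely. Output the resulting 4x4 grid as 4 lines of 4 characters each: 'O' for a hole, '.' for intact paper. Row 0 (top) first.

Op 1 fold_up: fold axis h@2; visible region now rows[0,2) x cols[0,4) = 2x4
Op 2 fold_right: fold axis v@2; visible region now rows[0,2) x cols[2,4) = 2x2
Op 3 fold_left: fold axis v@3; visible region now rows[0,2) x cols[2,3) = 2x1
Op 4 fold_down: fold axis h@1; visible region now rows[1,2) x cols[2,3) = 1x1
Op 5 cut(0, 0): punch at orig (1,2); cuts so far [(1, 2)]; region rows[1,2) x cols[2,3) = 1x1
Unfold 1 (reflect across h@1): 2 holes -> [(0, 2), (1, 2)]
Unfold 2 (reflect across v@3): 4 holes -> [(0, 2), (0, 3), (1, 2), (1, 3)]
Unfold 3 (reflect across v@2): 8 holes -> [(0, 0), (0, 1), (0, 2), (0, 3), (1, 0), (1, 1), (1, 2), (1, 3)]
Unfold 4 (reflect across h@2): 16 holes -> [(0, 0), (0, 1), (0, 2), (0, 3), (1, 0), (1, 1), (1, 2), (1, 3), (2, 0), (2, 1), (2, 2), (2, 3), (3, 0), (3, 1), (3, 2), (3, 3)]

Answer: OOOO
OOOO
OOOO
OOOO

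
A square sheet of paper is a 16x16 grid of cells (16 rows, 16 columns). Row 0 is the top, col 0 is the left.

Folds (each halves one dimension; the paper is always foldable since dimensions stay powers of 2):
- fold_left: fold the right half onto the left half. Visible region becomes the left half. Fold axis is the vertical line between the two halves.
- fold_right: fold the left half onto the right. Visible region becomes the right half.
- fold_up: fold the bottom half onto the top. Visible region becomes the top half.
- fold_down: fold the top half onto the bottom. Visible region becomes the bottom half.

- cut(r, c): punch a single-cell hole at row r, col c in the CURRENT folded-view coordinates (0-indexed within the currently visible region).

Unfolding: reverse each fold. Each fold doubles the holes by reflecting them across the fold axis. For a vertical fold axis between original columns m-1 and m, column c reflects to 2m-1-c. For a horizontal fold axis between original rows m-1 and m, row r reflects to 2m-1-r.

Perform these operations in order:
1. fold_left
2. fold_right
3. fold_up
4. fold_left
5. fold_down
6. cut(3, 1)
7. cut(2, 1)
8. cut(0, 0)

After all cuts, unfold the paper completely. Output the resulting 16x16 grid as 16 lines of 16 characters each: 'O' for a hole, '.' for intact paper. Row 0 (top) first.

Op 1 fold_left: fold axis v@8; visible region now rows[0,16) x cols[0,8) = 16x8
Op 2 fold_right: fold axis v@4; visible region now rows[0,16) x cols[4,8) = 16x4
Op 3 fold_up: fold axis h@8; visible region now rows[0,8) x cols[4,8) = 8x4
Op 4 fold_left: fold axis v@6; visible region now rows[0,8) x cols[4,6) = 8x2
Op 5 fold_down: fold axis h@4; visible region now rows[4,8) x cols[4,6) = 4x2
Op 6 cut(3, 1): punch at orig (7,5); cuts so far [(7, 5)]; region rows[4,8) x cols[4,6) = 4x2
Op 7 cut(2, 1): punch at orig (6,5); cuts so far [(6, 5), (7, 5)]; region rows[4,8) x cols[4,6) = 4x2
Op 8 cut(0, 0): punch at orig (4,4); cuts so far [(4, 4), (6, 5), (7, 5)]; region rows[4,8) x cols[4,6) = 4x2
Unfold 1 (reflect across h@4): 6 holes -> [(0, 5), (1, 5), (3, 4), (4, 4), (6, 5), (7, 5)]
Unfold 2 (reflect across v@6): 12 holes -> [(0, 5), (0, 6), (1, 5), (1, 6), (3, 4), (3, 7), (4, 4), (4, 7), (6, 5), (6, 6), (7, 5), (7, 6)]
Unfold 3 (reflect across h@8): 24 holes -> [(0, 5), (0, 6), (1, 5), (1, 6), (3, 4), (3, 7), (4, 4), (4, 7), (6, 5), (6, 6), (7, 5), (7, 6), (8, 5), (8, 6), (9, 5), (9, 6), (11, 4), (11, 7), (12, 4), (12, 7), (14, 5), (14, 6), (15, 5), (15, 6)]
Unfold 4 (reflect across v@4): 48 holes -> [(0, 1), (0, 2), (0, 5), (0, 6), (1, 1), (1, 2), (1, 5), (1, 6), (3, 0), (3, 3), (3, 4), (3, 7), (4, 0), (4, 3), (4, 4), (4, 7), (6, 1), (6, 2), (6, 5), (6, 6), (7, 1), (7, 2), (7, 5), (7, 6), (8, 1), (8, 2), (8, 5), (8, 6), (9, 1), (9, 2), (9, 5), (9, 6), (11, 0), (11, 3), (11, 4), (11, 7), (12, 0), (12, 3), (12, 4), (12, 7), (14, 1), (14, 2), (14, 5), (14, 6), (15, 1), (15, 2), (15, 5), (15, 6)]
Unfold 5 (reflect across v@8): 96 holes -> [(0, 1), (0, 2), (0, 5), (0, 6), (0, 9), (0, 10), (0, 13), (0, 14), (1, 1), (1, 2), (1, 5), (1, 6), (1, 9), (1, 10), (1, 13), (1, 14), (3, 0), (3, 3), (3, 4), (3, 7), (3, 8), (3, 11), (3, 12), (3, 15), (4, 0), (4, 3), (4, 4), (4, 7), (4, 8), (4, 11), (4, 12), (4, 15), (6, 1), (6, 2), (6, 5), (6, 6), (6, 9), (6, 10), (6, 13), (6, 14), (7, 1), (7, 2), (7, 5), (7, 6), (7, 9), (7, 10), (7, 13), (7, 14), (8, 1), (8, 2), (8, 5), (8, 6), (8, 9), (8, 10), (8, 13), (8, 14), (9, 1), (9, 2), (9, 5), (9, 6), (9, 9), (9, 10), (9, 13), (9, 14), (11, 0), (11, 3), (11, 4), (11, 7), (11, 8), (11, 11), (11, 12), (11, 15), (12, 0), (12, 3), (12, 4), (12, 7), (12, 8), (12, 11), (12, 12), (12, 15), (14, 1), (14, 2), (14, 5), (14, 6), (14, 9), (14, 10), (14, 13), (14, 14), (15, 1), (15, 2), (15, 5), (15, 6), (15, 9), (15, 10), (15, 13), (15, 14)]

Answer: .OO..OO..OO..OO.
.OO..OO..OO..OO.
................
O..OO..OO..OO..O
O..OO..OO..OO..O
................
.OO..OO..OO..OO.
.OO..OO..OO..OO.
.OO..OO..OO..OO.
.OO..OO..OO..OO.
................
O..OO..OO..OO..O
O..OO..OO..OO..O
................
.OO..OO..OO..OO.
.OO..OO..OO..OO.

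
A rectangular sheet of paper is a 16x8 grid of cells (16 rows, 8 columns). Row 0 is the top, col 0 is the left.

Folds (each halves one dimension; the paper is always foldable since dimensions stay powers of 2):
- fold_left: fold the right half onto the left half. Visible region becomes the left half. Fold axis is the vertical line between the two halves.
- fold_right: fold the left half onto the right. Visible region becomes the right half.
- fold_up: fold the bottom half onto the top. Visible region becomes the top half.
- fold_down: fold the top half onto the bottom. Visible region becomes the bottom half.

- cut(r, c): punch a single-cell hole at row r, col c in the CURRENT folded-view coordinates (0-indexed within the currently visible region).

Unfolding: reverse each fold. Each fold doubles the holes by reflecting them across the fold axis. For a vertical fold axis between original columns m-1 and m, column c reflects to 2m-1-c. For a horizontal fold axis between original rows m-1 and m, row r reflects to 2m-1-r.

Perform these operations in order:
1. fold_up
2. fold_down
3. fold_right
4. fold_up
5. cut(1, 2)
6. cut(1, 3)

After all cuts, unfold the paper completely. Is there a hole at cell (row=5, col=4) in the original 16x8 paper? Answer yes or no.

Answer: no

Derivation:
Op 1 fold_up: fold axis h@8; visible region now rows[0,8) x cols[0,8) = 8x8
Op 2 fold_down: fold axis h@4; visible region now rows[4,8) x cols[0,8) = 4x8
Op 3 fold_right: fold axis v@4; visible region now rows[4,8) x cols[4,8) = 4x4
Op 4 fold_up: fold axis h@6; visible region now rows[4,6) x cols[4,8) = 2x4
Op 5 cut(1, 2): punch at orig (5,6); cuts so far [(5, 6)]; region rows[4,6) x cols[4,8) = 2x4
Op 6 cut(1, 3): punch at orig (5,7); cuts so far [(5, 6), (5, 7)]; region rows[4,6) x cols[4,8) = 2x4
Unfold 1 (reflect across h@6): 4 holes -> [(5, 6), (5, 7), (6, 6), (6, 7)]
Unfold 2 (reflect across v@4): 8 holes -> [(5, 0), (5, 1), (5, 6), (5, 7), (6, 0), (6, 1), (6, 6), (6, 7)]
Unfold 3 (reflect across h@4): 16 holes -> [(1, 0), (1, 1), (1, 6), (1, 7), (2, 0), (2, 1), (2, 6), (2, 7), (5, 0), (5, 1), (5, 6), (5, 7), (6, 0), (6, 1), (6, 6), (6, 7)]
Unfold 4 (reflect across h@8): 32 holes -> [(1, 0), (1, 1), (1, 6), (1, 7), (2, 0), (2, 1), (2, 6), (2, 7), (5, 0), (5, 1), (5, 6), (5, 7), (6, 0), (6, 1), (6, 6), (6, 7), (9, 0), (9, 1), (9, 6), (9, 7), (10, 0), (10, 1), (10, 6), (10, 7), (13, 0), (13, 1), (13, 6), (13, 7), (14, 0), (14, 1), (14, 6), (14, 7)]
Holes: [(1, 0), (1, 1), (1, 6), (1, 7), (2, 0), (2, 1), (2, 6), (2, 7), (5, 0), (5, 1), (5, 6), (5, 7), (6, 0), (6, 1), (6, 6), (6, 7), (9, 0), (9, 1), (9, 6), (9, 7), (10, 0), (10, 1), (10, 6), (10, 7), (13, 0), (13, 1), (13, 6), (13, 7), (14, 0), (14, 1), (14, 6), (14, 7)]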